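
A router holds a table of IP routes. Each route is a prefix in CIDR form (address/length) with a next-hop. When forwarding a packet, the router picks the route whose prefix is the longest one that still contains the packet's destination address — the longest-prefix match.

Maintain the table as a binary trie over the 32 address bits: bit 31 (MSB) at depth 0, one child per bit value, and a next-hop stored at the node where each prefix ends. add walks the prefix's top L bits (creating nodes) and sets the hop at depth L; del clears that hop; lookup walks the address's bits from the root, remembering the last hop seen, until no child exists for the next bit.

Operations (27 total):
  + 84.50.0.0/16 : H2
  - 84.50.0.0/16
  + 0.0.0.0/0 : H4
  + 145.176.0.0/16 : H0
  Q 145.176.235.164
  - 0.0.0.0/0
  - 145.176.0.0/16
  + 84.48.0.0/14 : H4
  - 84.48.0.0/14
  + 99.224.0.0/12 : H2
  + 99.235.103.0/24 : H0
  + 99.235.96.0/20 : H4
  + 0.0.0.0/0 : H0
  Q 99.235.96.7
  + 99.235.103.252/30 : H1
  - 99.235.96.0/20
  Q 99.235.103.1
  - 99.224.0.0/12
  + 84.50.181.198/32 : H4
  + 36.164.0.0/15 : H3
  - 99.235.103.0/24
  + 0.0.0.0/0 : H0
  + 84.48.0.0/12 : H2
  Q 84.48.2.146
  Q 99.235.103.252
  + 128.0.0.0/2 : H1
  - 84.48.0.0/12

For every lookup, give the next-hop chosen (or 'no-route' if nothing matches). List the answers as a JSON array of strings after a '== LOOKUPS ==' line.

Apply in order:
  + 84.50.0.0/16 (H2) depth=16
  del 84.50.0.0/16 (clear depth 16)
  + 0.0.0.0/0 (H4) depth=0
  + 145.176.0.0/16 (H0) depth=16
  Q 145.176.235.164: descend 1001000110110000 ; hops seen [H4,H0] ; pick H0
  del 0.0.0.0/0 (clear depth 0)
  del 145.176.0.0/16 (clear depth 16)
  + 84.48.0.0/14 (H4) depth=14
  del 84.48.0.0/14 (clear depth 14)
  + 99.224.0.0/12 (H2) depth=12
  + 99.235.103.0/24 (H0) depth=24
  + 99.235.96.0/20 (H4) depth=20
  + 0.0.0.0/0 (H0) depth=0
  Q 99.235.96.7: descend 011000111110101101100 ; hops seen [H0,H2,H4] ; pick H4
  + 99.235.103.252/30 (H1) depth=30
  del 99.235.96.0/20 (clear depth 20)
  Q 99.235.103.1: descend 011000111110101101100111 ; hops seen [H0,H2,H0] ; pick H0
  del 99.224.0.0/12 (clear depth 12)
  + 84.50.181.198/32 (H4) depth=32
  + 36.164.0.0/15 (H3) depth=15
  del 99.235.103.0/24 (clear depth 24)
  + 0.0.0.0/0 (H0) depth=0
  + 84.48.0.0/12 (H2) depth=12
  Q 84.48.2.146: descend 01010100001100 ; hops seen [H0,H2] ; pick H2
  Q 99.235.103.252: descend 011000111110101101100111111111 ; hops seen [H0,H1] ; pick H1
  + 128.0.0.0/2 (H1) depth=2
  del 84.48.0.0/12 (clear depth 12)

== LOOKUPS ==
["H0","H4","H0","H2","H1"]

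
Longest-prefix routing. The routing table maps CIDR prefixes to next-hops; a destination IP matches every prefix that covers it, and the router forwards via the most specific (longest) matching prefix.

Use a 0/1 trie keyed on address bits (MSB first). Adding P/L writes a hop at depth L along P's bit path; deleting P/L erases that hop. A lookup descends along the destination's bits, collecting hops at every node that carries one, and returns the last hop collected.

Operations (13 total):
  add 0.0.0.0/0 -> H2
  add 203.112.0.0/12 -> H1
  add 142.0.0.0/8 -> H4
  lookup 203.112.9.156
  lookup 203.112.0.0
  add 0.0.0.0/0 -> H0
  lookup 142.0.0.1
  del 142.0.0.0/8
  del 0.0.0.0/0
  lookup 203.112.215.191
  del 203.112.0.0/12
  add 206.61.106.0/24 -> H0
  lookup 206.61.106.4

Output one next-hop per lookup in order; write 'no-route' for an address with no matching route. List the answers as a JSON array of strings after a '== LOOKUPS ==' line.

Process each operation:
  add 0.0.0.0/0 -> H2 at depth 0
  add 203.112.0.0/12 -> H1 at depth 12
  add 142.0.0.0/8 -> H4 at depth 8
  lookup 203.112.9.156: bits 110010110111 walk d0:H2→d1:-→d2:-→d3:-→d4:-→d5:-→d6:-→d7:-→d8:-→d9:-→d10:-→d11:-→d12:H1 -> H1
  lookup 203.112.0.0: bits 110010110111 walk d0:H2→d1:-→d2:-→d3:-→d4:-→d5:-→d6:-→d7:-→d8:-→d9:-→d10:-→d11:-→d12:H1 -> H1
  add 0.0.0.0/0 -> H0 at depth 0
  lookup 142.0.0.1: bits 10001110 walk d0:H0→d1:-→d2:-→d3:-→d4:-→d5:-→d6:-→d7:-→d8:H4 -> H4
  del 142.0.0.0/8 (clear depth 8)
  del 0.0.0.0/0 (clear depth 0)
  lookup 203.112.215.191: bits 110010110111 walk d0:-→d1:-→d2:-→d3:-→d4:-→d5:-→d6:-→d7:-→d8:-→d9:-→d10:-→d11:-→d12:H1 -> H1
  del 203.112.0.0/12 (clear depth 12)
  add 206.61.106.0/24 -> H0 at depth 24
  lookup 206.61.106.4: bits 110011100011110101101010 walk d0:-→d1:-→d2:-→d3:-→d4:-→d5:-→d6:-→d7:-→d8:-→d9:-→d10:-→d11:-→d12:-→d13:-→d14:-→d15:-→d16:-→d17:-→d18:-→d19:-→d20:-→d21:-→d22:-→d23:-→d24:H0 -> H0

== LOOKUPS ==
["H1","H1","H4","H1","H0"]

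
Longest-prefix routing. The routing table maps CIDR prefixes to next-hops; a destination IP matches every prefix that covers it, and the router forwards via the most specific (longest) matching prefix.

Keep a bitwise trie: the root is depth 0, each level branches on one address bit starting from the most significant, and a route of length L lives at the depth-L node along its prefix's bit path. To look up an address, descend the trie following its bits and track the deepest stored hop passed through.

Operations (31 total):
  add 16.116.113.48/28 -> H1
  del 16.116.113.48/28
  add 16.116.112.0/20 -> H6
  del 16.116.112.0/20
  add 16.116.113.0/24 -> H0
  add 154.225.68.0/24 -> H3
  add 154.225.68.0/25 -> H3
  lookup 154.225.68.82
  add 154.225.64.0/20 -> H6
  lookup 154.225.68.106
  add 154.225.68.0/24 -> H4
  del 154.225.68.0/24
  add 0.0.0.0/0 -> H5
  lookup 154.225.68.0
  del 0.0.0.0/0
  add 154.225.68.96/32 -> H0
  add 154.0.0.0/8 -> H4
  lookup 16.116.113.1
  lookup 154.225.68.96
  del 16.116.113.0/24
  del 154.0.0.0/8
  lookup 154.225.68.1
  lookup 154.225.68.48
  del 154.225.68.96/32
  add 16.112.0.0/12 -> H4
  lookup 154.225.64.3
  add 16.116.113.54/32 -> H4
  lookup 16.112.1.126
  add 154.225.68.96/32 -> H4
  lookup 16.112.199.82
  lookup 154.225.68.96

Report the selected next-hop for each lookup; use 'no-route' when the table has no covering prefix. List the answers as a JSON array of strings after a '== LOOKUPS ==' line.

Process each operation:
  add 16.116.113.48/28 -> H1 at depth 28
  del 16.116.113.48/28 (clear depth 28)
  add 16.116.112.0/20 -> H6 at depth 20
  del 16.116.112.0/20 (clear depth 20)
  add 16.116.113.0/24 -> H0 at depth 24
  add 154.225.68.0/24 -> H3 at depth 24
  add 154.225.68.0/25 -> H3 at depth 25
  ? 154.225.68.82  path d0:-→d1:-→d2:-→d3:-→d4:-→d5:-→d6:-→d7:-→d8:-→d9:-→d10:-→d11:-→d12:-→d13:-→d14:-→d15:-→d16:-→d17:-→d18:-→d19:-→d20:-→d21:-→d22:-→d23:-→d24:H3→d25:H3  best=H3
  add 154.225.64.0/20 -> H6 at depth 20
  ? 154.225.68.106  path d0:-→d1:-→d2:-→d3:-→d4:-→d5:-→d6:-→d7:-→d8:-→d9:-→d10:-→d11:-→d12:-→d13:-→d14:-→d15:-→d16:-→d17:-→d18:-→d19:-→d20:H6→d21:-→d22:-→d23:-→d24:H3→d25:H3  best=H3
  add 154.225.68.0/24 -> H4 at depth 24
  del 154.225.68.0/24 (clear depth 24)
  add 0.0.0.0/0 -> H5 at depth 0
  ? 154.225.68.0  path d0:H5→d1:-→d2:-→d3:-→d4:-→d5:-→d6:-→d7:-→d8:-→d9:-→d10:-→d11:-→d12:-→d13:-→d14:-→d15:-→d16:-→d17:-→d18:-→d19:-→d20:H6→d21:-→d22:-→d23:-→d24:-→d25:H3  best=H3
  del 0.0.0.0/0 (clear depth 0)
  add 154.225.68.96/32 -> H0 at depth 32
  add 154.0.0.0/8 -> H4 at depth 8
  ? 16.116.113.1  path d0:-→d1:-→d2:-→d3:-→d4:-→d5:-→d6:-→d7:-→d8:-→d9:-→d10:-→d11:-→d12:-→d13:-→d14:-→d15:-→d16:-→d17:-→d18:-→d19:-→d20:-→d21:-→d22:-→d23:-→d24:H0→d25:-→d26:-  best=H0
  ? 154.225.68.96  path d0:-→d1:-→d2:-→d3:-→d4:-→d5:-→d6:-→d7:-→d8:H4→d9:-→d10:-→d11:-→d12:-→d13:-→d14:-→d15:-→d16:-→d17:-→d18:-→d19:-→d20:H6→d21:-→d22:-→d23:-→d24:-→d25:H3→d26:-→d27:-→d28:-→d29:-→d30:-→d31:-→d32:H0  best=H0
  del 16.116.113.0/24 (clear depth 24)
  del 154.0.0.0/8 (clear depth 8)
  ? 154.225.68.1  path d0:-→d1:-→d2:-→d3:-→d4:-→d5:-→d6:-→d7:-→d8:-→d9:-→d10:-→d11:-→d12:-→d13:-→d14:-→d15:-→d16:-→d17:-→d18:-→d19:-→d20:H6→d21:-→d22:-→d23:-→d24:-→d25:H3  best=H3
  ? 154.225.68.48  path d0:-→d1:-→d2:-→d3:-→d4:-→d5:-→d6:-→d7:-→d8:-→d9:-→d10:-→d11:-→d12:-→d13:-→d14:-→d15:-→d16:-→d17:-→d18:-→d19:-→d20:H6→d21:-→d22:-→d23:-→d24:-→d25:H3  best=H3
  del 154.225.68.96/32 (clear depth 32)
  add 16.112.0.0/12 -> H4 at depth 12
  ? 154.225.64.3  path d0:-→d1:-→d2:-→d3:-→d4:-→d5:-→d6:-→d7:-→d8:-→d9:-→d10:-→d11:-→d12:-→d13:-→d14:-→d15:-→d16:-→d17:-→d18:-→d19:-→d20:H6→d21:-  best=H6
  add 16.116.113.54/32 -> H4 at depth 32
  ? 16.112.1.126  path d0:-→d1:-→d2:-→d3:-→d4:-→d5:-→d6:-→d7:-→d8:-→d9:-→d10:-→d11:-→d12:H4→d13:-  best=H4
  add 154.225.68.96/32 -> H4 at depth 32
  ? 16.112.199.82  path d0:-→d1:-→d2:-→d3:-→d4:-→d5:-→d6:-→d7:-→d8:-→d9:-→d10:-→d11:-→d12:H4→d13:-  best=H4
  ? 154.225.68.96  path d0:-→d1:-→d2:-→d3:-→d4:-→d5:-→d6:-→d7:-→d8:-→d9:-→d10:-→d11:-→d12:-→d13:-→d14:-→d15:-→d16:-→d17:-→d18:-→d19:-→d20:H6→d21:-→d22:-→d23:-→d24:-→d25:H3→d26:-→d27:-→d28:-→d29:-→d30:-→d31:-→d32:H4  best=H4

== LOOKUPS ==
["H3","H3","H3","H0","H0","H3","H3","H6","H4","H4","H4"]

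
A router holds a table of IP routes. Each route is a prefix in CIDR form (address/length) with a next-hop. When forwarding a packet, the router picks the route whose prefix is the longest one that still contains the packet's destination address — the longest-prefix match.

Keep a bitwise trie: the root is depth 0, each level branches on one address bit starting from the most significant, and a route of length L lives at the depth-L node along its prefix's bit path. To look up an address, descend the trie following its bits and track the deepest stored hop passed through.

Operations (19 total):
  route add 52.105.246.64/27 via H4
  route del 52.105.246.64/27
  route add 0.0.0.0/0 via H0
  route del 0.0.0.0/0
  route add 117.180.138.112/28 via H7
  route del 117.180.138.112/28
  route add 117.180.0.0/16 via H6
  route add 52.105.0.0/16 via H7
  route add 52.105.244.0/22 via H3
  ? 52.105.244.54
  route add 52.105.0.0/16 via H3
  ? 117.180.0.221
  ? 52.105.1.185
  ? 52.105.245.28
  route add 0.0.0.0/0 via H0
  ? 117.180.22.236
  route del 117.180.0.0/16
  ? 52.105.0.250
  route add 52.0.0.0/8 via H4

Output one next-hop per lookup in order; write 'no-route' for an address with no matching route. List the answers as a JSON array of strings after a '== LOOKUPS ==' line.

Apply in order:
  + 52.105.246.64/27 (H4) depth=27
  del 52.105.246.64/27 (clear depth 27)
  + 0.0.0.0/0 (H0) depth=0
  del 0.0.0.0/0 (clear depth 0)
  + 117.180.138.112/28 (H7) depth=28
  del 117.180.138.112/28 (clear depth 28)
  + 117.180.0.0/16 (H6) depth=16
  + 52.105.0.0/16 (H7) depth=16
  + 52.105.244.0/22 (H3) depth=22
  ? 52.105.244.54  path d0:-→d1:-→d2:-→d3:-→d4:-→d5:-→d6:-→d7:-→d8:-→d9:-→d10:-→d11:-→d12:-→d13:-→d14:-→d15:-→d16:H7→d17:-→d18:-→d19:-→d20:-→d21:-→d22:H3  best=H3
  + 52.105.0.0/16 (H3) depth=16
  ? 117.180.0.221  path d0:-→d1:-→d2:-→d3:-→d4:-→d5:-→d6:-→d7:-→d8:-→d9:-→d10:-→d11:-→d12:-→d13:-→d14:-→d15:-→d16:H6  best=H6
  ? 52.105.1.185  path d0:-→d1:-→d2:-→d3:-→d4:-→d5:-→d6:-→d7:-→d8:-→d9:-→d10:-→d11:-→d12:-→d13:-→d14:-→d15:-→d16:H3  best=H3
  ? 52.105.245.28  path d0:-→d1:-→d2:-→d3:-→d4:-→d5:-→d6:-→d7:-→d8:-→d9:-→d10:-→d11:-→d12:-→d13:-→d14:-→d15:-→d16:H3→d17:-→d18:-→d19:-→d20:-→d21:-→d22:H3  best=H3
  + 0.0.0.0/0 (H0) depth=0
  ? 117.180.22.236  path d0:H0→d1:-→d2:-→d3:-→d4:-→d5:-→d6:-→d7:-→d8:-→d9:-→d10:-→d11:-→d12:-→d13:-→d14:-→d15:-→d16:H6  best=H6
  del 117.180.0.0/16 (clear depth 16)
  ? 52.105.0.250  path d0:H0→d1:-→d2:-→d3:-→d4:-→d5:-→d6:-→d7:-→d8:-→d9:-→d10:-→d11:-→d12:-→d13:-→d14:-→d15:-→d16:H3  best=H3
  + 52.0.0.0/8 (H4) depth=8

== LOOKUPS ==
["H3","H6","H3","H3","H6","H3"]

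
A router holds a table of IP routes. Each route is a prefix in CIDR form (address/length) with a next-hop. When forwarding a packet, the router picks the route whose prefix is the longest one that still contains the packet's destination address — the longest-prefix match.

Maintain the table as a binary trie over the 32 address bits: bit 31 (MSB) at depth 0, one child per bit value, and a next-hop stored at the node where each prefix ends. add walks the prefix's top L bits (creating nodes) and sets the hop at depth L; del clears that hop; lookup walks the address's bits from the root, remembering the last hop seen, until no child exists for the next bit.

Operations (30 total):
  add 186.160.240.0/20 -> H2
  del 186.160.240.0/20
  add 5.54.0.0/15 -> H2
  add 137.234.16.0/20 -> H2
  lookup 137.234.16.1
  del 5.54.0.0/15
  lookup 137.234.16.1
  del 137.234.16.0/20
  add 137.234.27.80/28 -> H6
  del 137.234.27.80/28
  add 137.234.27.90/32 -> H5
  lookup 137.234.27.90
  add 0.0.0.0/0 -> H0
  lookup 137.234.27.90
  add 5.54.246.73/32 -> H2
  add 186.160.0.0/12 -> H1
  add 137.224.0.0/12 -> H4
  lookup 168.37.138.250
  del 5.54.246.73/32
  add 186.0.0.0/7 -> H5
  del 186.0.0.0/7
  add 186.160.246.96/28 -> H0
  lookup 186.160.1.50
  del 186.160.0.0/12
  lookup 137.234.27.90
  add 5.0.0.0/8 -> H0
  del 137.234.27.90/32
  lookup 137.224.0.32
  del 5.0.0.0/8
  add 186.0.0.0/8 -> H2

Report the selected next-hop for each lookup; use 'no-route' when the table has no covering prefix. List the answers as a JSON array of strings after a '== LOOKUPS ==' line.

Trace:
  add 186.160.240.0/20 -> H2 at depth 20
  - 186.160.240.0/20 clear@20
  add 5.54.0.0/15 -> H2 at depth 15
  add 137.234.16.0/20 -> H2 at depth 20
  Q 137.234.16.1: descend 10001001111010100001 ; hops seen [H2] ; pick H2
  - 5.54.0.0/15 clear@15
  Q 137.234.16.1: descend 10001001111010100001 ; hops seen [H2] ; pick H2
  - 137.234.16.0/20 clear@20
  add 137.234.27.80/28 -> H6 at depth 28
  - 137.234.27.80/28 clear@28
  add 137.234.27.90/32 -> H5 at depth 32
  Q 137.234.27.90: descend 10001001111010100001101101011010 ; hops seen [H5] ; pick H5
  add 0.0.0.0/0 -> H0 at depth 0
  Q 137.234.27.90: descend 10001001111010100001101101011010 ; hops seen [H0,H5] ; pick H5
  add 5.54.246.73/32 -> H2 at depth 32
  add 186.160.0.0/12 -> H1 at depth 12
  add 137.224.0.0/12 -> H4 at depth 12
  Q 168.37.138.250: descend 101 ; hops seen [H0] ; pick H0
  - 5.54.246.73/32 clear@32
  add 186.0.0.0/7 -> H5 at depth 7
  - 186.0.0.0/7 clear@7
  add 186.160.246.96/28 -> H0 at depth 28
  Q 186.160.1.50: descend 1011101010100000 ; hops seen [H0,H1] ; pick H1
  - 186.160.0.0/12 clear@12
  Q 137.234.27.90: descend 10001001111010100001101101011010 ; hops seen [H0,H4,H5] ; pick H5
  add 5.0.0.0/8 -> H0 at depth 8
  - 137.234.27.90/32 clear@32
  Q 137.224.0.32: descend 100010011110 ; hops seen [H0,H4] ; pick H4
  - 5.0.0.0/8 clear@8
  add 186.0.0.0/8 -> H2 at depth 8

== LOOKUPS ==
["H2","H2","H5","H5","H0","H1","H5","H4"]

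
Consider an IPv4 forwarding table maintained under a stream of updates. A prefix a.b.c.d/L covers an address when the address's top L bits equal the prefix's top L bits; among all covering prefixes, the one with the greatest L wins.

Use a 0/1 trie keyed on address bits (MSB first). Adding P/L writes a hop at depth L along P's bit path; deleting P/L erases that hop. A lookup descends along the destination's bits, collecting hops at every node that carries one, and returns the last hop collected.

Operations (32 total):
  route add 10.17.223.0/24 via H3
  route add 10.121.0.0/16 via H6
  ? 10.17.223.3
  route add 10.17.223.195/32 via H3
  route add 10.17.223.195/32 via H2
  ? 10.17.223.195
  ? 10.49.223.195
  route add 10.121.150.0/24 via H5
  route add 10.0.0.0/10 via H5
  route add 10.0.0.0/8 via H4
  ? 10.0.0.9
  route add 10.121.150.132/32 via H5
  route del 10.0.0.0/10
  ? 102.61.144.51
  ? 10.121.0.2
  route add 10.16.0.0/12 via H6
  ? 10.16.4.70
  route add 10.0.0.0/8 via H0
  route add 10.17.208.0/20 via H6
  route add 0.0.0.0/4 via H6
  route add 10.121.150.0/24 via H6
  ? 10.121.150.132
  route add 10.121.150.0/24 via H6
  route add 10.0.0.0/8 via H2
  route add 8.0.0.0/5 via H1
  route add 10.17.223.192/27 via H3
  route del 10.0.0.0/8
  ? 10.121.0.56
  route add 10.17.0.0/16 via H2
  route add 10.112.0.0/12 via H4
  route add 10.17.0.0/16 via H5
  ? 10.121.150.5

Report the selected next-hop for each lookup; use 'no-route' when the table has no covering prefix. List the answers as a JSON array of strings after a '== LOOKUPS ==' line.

Process each operation:
  add 10.17.223.0/24 -> H3 at depth 24
  add 10.121.0.0/16 -> H6 at depth 16
  lookup 10.17.223.3: bits 000010100001000111011111 walk d0:-→d1:-→d2:-→d3:-→d4:-→d5:-→d6:-→d7:-→d8:-→d9:-→d10:-→d11:-→d12:-→d13:-→d14:-→d15:-→d16:-→d17:-→d18:-→d19:-→d20:-→d21:-→d22:-→d23:-→d24:H3 -> H3
  add 10.17.223.195/32 -> H3 at depth 32
  add 10.17.223.195/32 -> H2 at depth 32
  lookup 10.17.223.195: bits 00001010000100011101111111000011 walk d0:-→d1:-→d2:-→d3:-→d4:-→d5:-→d6:-→d7:-→d8:-→d9:-→d10:-→d11:-→d12:-→d13:-→d14:-→d15:-→d16:-→d17:-→d18:-→d19:-→d20:-→d21:-→d22:-→d23:-→d24:H3→d25:-→d26:-→d27:-→d28:-→d29:-→d30:-→d31:-→d32:H2 -> H2
  lookup 10.49.223.195: bits 0000101000 walk d0:-→d1:-→d2:-→d3:-→d4:-→d5:-→d6:-→d7:-→d8:-→d9:-→d10:- -> no-route
  add 10.121.150.0/24 -> H5 at depth 24
  add 10.0.0.0/10 -> H5 at depth 10
  add 10.0.0.0/8 -> H4 at depth 8
  lookup 10.0.0.9: bits 00001010000 walk d0:-→d1:-→d2:-→d3:-→d4:-→d5:-→d6:-→d7:-→d8:H4→d9:-→d10:H5→d11:- -> H5
  add 10.121.150.132/32 -> H5 at depth 32
  del 10.0.0.0/10 (clear depth 10)
  lookup 102.61.144.51: bits 0 walk d0:-→d1:- -> no-route
  lookup 10.121.0.2: bits 0000101001111001 walk d0:-→d1:-→d2:-→d3:-→d4:-→d5:-→d6:-→d7:-→d8:H4→d9:-→d10:-→d11:-→d12:-→d13:-→d14:-→d15:-→d16:H6 -> H6
  add 10.16.0.0/12 -> H6 at depth 12
  lookup 10.16.4.70: bits 000010100001000 walk d0:-→d1:-→d2:-→d3:-→d4:-→d5:-→d6:-→d7:-→d8:H4→d9:-→d10:-→d11:-→d12:H6→d13:-→d14:-→d15:- -> H6
  add 10.0.0.0/8 -> H0 at depth 8
  add 10.17.208.0/20 -> H6 at depth 20
  add 0.0.0.0/4 -> H6 at depth 4
  add 10.121.150.0/24 -> H6 at depth 24
  lookup 10.121.150.132: bits 00001010011110011001011010000100 walk d0:-→d1:-→d2:-→d3:-→d4:H6→d5:-→d6:-→d7:-→d8:H0→d9:-→d10:-→d11:-→d12:-→d13:-→d14:-→d15:-→d16:H6→d17:-→d18:-→d19:-→d20:-→d21:-→d22:-→d23:-→d24:H6→d25:-→d26:-→d27:-→d28:-→d29:-→d30:-→d31:-→d32:H5 -> H5
  add 10.121.150.0/24 -> H6 at depth 24
  add 10.0.0.0/8 -> H2 at depth 8
  add 8.0.0.0/5 -> H1 at depth 5
  add 10.17.223.192/27 -> H3 at depth 27
  del 10.0.0.0/8 (clear depth 8)
  lookup 10.121.0.56: bits 0000101001111001 walk d0:-→d1:-→d2:-→d3:-→d4:H6→d5:H1→d6:-→d7:-→d8:-→d9:-→d10:-→d11:-→d12:-→d13:-→d14:-→d15:-→d16:H6 -> H6
  add 10.17.0.0/16 -> H2 at depth 16
  add 10.112.0.0/12 -> H4 at depth 12
  add 10.17.0.0/16 -> H5 at depth 16
  lookup 10.121.150.5: bits 000010100111100110010110 walk d0:-→d1:-→d2:-→d3:-→d4:H6→d5:H1→d6:-→d7:-→d8:-→d9:-→d10:-→d11:-→d12:H4→d13:-→d14:-→d15:-→d16:H6→d17:-→d18:-→d19:-→d20:-→d21:-→d22:-→d23:-→d24:H6 -> H6

== LOOKUPS ==
["H3","H2","no-route","H5","no-route","H6","H6","H5","H6","H6"]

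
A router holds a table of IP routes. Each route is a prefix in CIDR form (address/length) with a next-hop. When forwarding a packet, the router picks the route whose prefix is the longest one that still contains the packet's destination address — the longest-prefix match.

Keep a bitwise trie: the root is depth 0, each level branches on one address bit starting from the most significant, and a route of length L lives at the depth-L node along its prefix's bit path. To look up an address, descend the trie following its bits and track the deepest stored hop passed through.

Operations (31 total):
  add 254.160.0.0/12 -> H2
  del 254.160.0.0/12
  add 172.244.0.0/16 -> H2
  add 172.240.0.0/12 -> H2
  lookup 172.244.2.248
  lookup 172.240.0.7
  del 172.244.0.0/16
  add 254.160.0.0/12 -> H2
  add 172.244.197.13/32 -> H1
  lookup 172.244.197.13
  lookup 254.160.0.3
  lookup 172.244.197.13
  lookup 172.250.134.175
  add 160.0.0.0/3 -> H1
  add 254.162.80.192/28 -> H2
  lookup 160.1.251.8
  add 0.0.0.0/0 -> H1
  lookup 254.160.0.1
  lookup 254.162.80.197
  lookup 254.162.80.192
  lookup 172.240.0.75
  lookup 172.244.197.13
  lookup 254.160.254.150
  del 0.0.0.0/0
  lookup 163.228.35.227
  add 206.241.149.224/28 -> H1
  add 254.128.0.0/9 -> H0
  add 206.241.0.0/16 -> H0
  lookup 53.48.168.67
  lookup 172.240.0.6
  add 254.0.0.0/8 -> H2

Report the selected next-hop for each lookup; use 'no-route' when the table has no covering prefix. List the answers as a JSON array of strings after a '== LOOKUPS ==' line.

Apply in order:
  add 254.160.0.0/12 -> H2 at depth 12
  del 254.160.0.0/12 (clear depth 12)
  add 172.244.0.0/16 -> H2 at depth 16
  add 172.240.0.0/12 -> H2 at depth 12
  Q 172.244.2.248: descend 1010110011110100 ; hops seen [H2,H2] ; pick H2
  Q 172.240.0.7: descend 1010110011110 ; hops seen [H2] ; pick H2
  del 172.244.0.0/16 (clear depth 16)
  add 254.160.0.0/12 -> H2 at depth 12
  add 172.244.197.13/32 -> H1 at depth 32
  Q 172.244.197.13: descend 10101100111101001100010100001101 ; hops seen [H2,H1] ; pick H1
  Q 254.160.0.3: descend 111111101010 ; hops seen [H2] ; pick H2
  Q 172.244.197.13: descend 10101100111101001100010100001101 ; hops seen [H2,H1] ; pick H1
  Q 172.250.134.175: descend 101011001111 ; hops seen [H2] ; pick H2
  add 160.0.0.0/3 -> H1 at depth 3
  add 254.162.80.192/28 -> H2 at depth 28
  Q 160.1.251.8: descend 1010 ; hops seen [H1] ; pick H1
  add 0.0.0.0/0 -> H1 at depth 0
  Q 254.160.0.1: descend 11111110101000 ; hops seen [H1,H2] ; pick H2
  Q 254.162.80.197: descend 1111111010100010010100001100 ; hops seen [H1,H2,H2] ; pick H2
  Q 254.162.80.192: descend 1111111010100010010100001100 ; hops seen [H1,H2,H2] ; pick H2
  Q 172.240.0.75: descend 1010110011110 ; hops seen [H1,H1,H2] ; pick H2
  Q 172.244.197.13: descend 10101100111101001100010100001101 ; hops seen [H1,H1,H2,H1] ; pick H1
  Q 254.160.254.150: descend 11111110101000 ; hops seen [H1,H2] ; pick H2
  del 0.0.0.0/0 (clear depth 0)
  Q 163.228.35.227: descend 1010 ; hops seen [H1] ; pick H1
  add 206.241.149.224/28 -> H1 at depth 28
  add 254.128.0.0/9 -> H0 at depth 9
  add 206.241.0.0/16 -> H0 at depth 16
  Q 53.48.168.67: descend ε ; hops seen [∅] ; pick no-route
  Q 172.240.0.6: descend 1010110011110 ; hops seen [H1,H2] ; pick H2
  add 254.0.0.0/8 -> H2 at depth 8

== LOOKUPS ==
["H2","H2","H1","H2","H1","H2","H1","H2","H2","H2","H2","H1","H2","H1","no-route","H2"]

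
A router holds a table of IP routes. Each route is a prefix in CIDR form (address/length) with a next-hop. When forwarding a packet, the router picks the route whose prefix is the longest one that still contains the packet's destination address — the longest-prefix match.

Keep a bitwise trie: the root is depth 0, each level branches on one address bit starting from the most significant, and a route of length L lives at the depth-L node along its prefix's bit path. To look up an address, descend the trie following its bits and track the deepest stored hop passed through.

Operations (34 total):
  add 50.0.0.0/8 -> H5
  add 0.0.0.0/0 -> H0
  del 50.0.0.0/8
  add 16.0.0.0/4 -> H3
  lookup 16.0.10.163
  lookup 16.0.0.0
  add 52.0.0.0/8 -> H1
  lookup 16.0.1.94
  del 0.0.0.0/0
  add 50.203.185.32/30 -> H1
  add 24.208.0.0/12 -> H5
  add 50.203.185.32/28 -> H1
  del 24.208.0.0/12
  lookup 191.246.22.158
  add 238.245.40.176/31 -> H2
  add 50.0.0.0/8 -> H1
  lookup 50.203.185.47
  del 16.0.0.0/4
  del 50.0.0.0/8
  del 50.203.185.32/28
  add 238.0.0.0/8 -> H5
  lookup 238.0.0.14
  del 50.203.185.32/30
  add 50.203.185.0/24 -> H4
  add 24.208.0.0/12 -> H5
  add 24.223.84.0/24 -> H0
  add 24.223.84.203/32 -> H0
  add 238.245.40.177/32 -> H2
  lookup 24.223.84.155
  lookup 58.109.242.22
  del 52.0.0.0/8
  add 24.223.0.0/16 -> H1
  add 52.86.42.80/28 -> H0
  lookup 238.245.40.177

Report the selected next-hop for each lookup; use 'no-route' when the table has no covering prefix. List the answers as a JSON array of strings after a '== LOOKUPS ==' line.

Trace:
  add 50.0.0.0/8 -> H5 at depth 8
  add 0.0.0.0/0 -> H0 at depth 0
  del 50.0.0.0/8 (clear depth 8)
  add 16.0.0.0/4 -> H3 at depth 4
  ? 16.0.10.163  path d0:H0→d1:-→d2:-→d3:-→d4:H3  best=H3
  ? 16.0.0.0  path d0:H0→d1:-→d2:-→d3:-→d4:H3  best=H3
  add 52.0.0.0/8 -> H1 at depth 8
  ? 16.0.1.94  path d0:H0→d1:-→d2:-→d3:-→d4:H3  best=H3
  del 0.0.0.0/0 (clear depth 0)
  add 50.203.185.32/30 -> H1 at depth 30
  add 24.208.0.0/12 -> H5 at depth 12
  add 50.203.185.32/28 -> H1 at depth 28
  del 24.208.0.0/12 (clear depth 12)
  ? 191.246.22.158  path d0:-  best=no-route
  add 238.245.40.176/31 -> H2 at depth 31
  add 50.0.0.0/8 -> H1 at depth 8
  ? 50.203.185.47  path d0:-→d1:-→d2:-→d3:-→d4:-→d5:-→d6:-→d7:-→d8:H1→d9:-→d10:-→d11:-→d12:-→d13:-→d14:-→d15:-→d16:-→d17:-→d18:-→d19:-→d20:-→d21:-→d22:-→d23:-→d24:-→d25:-→d26:-→d27:-→d28:H1  best=H1
  del 16.0.0.0/4 (clear depth 4)
  del 50.0.0.0/8 (clear depth 8)
  del 50.203.185.32/28 (clear depth 28)
  add 238.0.0.0/8 -> H5 at depth 8
  ? 238.0.0.14  path d0:-→d1:-→d2:-→d3:-→d4:-→d5:-→d6:-→d7:-→d8:H5  best=H5
  del 50.203.185.32/30 (clear depth 30)
  add 50.203.185.0/24 -> H4 at depth 24
  add 24.208.0.0/12 -> H5 at depth 12
  add 24.223.84.0/24 -> H0 at depth 24
  add 24.223.84.203/32 -> H0 at depth 32
  add 238.245.40.177/32 -> H2 at depth 32
  ? 24.223.84.155  path d0:-→d1:-→d2:-→d3:-→d4:-→d5:-→d6:-→d7:-→d8:-→d9:-→d10:-→d11:-→d12:H5→d13:-→d14:-→d15:-→d16:-→d17:-→d18:-→d19:-→d20:-→d21:-→d22:-→d23:-→d24:H0→d25:-  best=H0
  ? 58.109.242.22  path d0:-→d1:-→d2:-→d3:-→d4:-  best=no-route
  del 52.0.0.0/8 (clear depth 8)
  add 24.223.0.0/16 -> H1 at depth 16
  add 52.86.42.80/28 -> H0 at depth 28
  ? 238.245.40.177  path d0:-→d1:-→d2:-→d3:-→d4:-→d5:-→d6:-→d7:-→d8:H5→d9:-→d10:-→d11:-→d12:-→d13:-→d14:-→d15:-→d16:-→d17:-→d18:-→d19:-→d20:-→d21:-→d22:-→d23:-→d24:-→d25:-→d26:-→d27:-→d28:-→d29:-→d30:-→d31:H2→d32:H2  best=H2

== LOOKUPS ==
["H3","H3","H3","no-route","H1","H5","H0","no-route","H2"]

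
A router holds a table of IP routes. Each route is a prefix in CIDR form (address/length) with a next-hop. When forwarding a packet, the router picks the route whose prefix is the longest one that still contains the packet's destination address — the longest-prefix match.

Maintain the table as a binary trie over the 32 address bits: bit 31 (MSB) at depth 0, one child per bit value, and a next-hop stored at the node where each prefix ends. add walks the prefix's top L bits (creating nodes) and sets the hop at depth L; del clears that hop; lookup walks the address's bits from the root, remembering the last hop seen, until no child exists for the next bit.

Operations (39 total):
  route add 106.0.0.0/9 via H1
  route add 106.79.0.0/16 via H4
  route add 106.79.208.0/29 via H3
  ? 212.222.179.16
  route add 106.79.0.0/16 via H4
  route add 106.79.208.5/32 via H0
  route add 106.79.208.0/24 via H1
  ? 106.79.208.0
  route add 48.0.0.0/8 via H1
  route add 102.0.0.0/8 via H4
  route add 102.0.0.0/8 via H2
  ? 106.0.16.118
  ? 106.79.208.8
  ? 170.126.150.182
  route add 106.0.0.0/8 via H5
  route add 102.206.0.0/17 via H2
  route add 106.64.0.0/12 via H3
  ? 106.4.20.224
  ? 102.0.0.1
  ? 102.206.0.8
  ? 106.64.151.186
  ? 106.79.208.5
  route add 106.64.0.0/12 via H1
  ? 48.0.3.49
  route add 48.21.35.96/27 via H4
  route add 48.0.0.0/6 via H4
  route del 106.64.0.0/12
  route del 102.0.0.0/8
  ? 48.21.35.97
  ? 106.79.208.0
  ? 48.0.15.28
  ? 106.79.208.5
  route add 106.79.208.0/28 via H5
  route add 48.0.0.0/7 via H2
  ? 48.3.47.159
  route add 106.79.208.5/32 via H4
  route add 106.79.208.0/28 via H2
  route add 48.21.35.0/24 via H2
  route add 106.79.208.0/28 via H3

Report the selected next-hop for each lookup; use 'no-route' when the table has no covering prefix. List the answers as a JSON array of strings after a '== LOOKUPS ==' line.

Apply in order:
  + 106.0.0.0/9 (H1) depth=9
  + 106.79.0.0/16 (H4) depth=16
  + 106.79.208.0/29 (H3) depth=29
  lookup 212.222.179.16: bits ε walk d0:- -> no-route
  + 106.79.0.0/16 (H4) depth=16
  + 106.79.208.5/32 (H0) depth=32
  + 106.79.208.0/24 (H1) depth=24
  lookup 106.79.208.0: bits 01101010010011111101000000000 walk d0:-→d1:-→d2:-→d3:-→d4:-→d5:-→d6:-→d7:-→d8:-→d9:H1→d10:-→d11:-→d12:-→d13:-→d14:-→d15:-→d16:H4→d17:-→d18:-→d19:-→d20:-→d21:-→d22:-→d23:-→d24:H1→d25:-→d26:-→d27:-→d28:-→d29:H3 -> H3
  + 48.0.0.0/8 (H1) depth=8
  + 102.0.0.0/8 (H4) depth=8
  + 102.0.0.0/8 (H2) depth=8
  lookup 106.0.16.118: bits 011010100 walk d0:-→d1:-→d2:-→d3:-→d4:-→d5:-→d6:-→d7:-→d8:-→d9:H1 -> H1
  lookup 106.79.208.8: bits 0110101001001111110100000000 walk d0:-→d1:-→d2:-→d3:-→d4:-→d5:-→d6:-→d7:-→d8:-→d9:H1→d10:-→d11:-→d12:-→d13:-→d14:-→d15:-→d16:H4→d17:-→d18:-→d19:-→d20:-→d21:-→d22:-→d23:-→d24:H1→d25:-→d26:-→d27:-→d28:- -> H1
  lookup 170.126.150.182: bits ε walk d0:- -> no-route
  + 106.0.0.0/8 (H5) depth=8
  + 102.206.0.0/17 (H2) depth=17
  + 106.64.0.0/12 (H3) depth=12
  lookup 106.4.20.224: bits 011010100 walk d0:-→d1:-→d2:-→d3:-→d4:-→d5:-→d6:-→d7:-→d8:H5→d9:H1 -> H1
  lookup 102.0.0.1: bits 01100110 walk d0:-→d1:-→d2:-→d3:-→d4:-→d5:-→d6:-→d7:-→d8:H2 -> H2
  lookup 102.206.0.8: bits 01100110110011100 walk d0:-→d1:-→d2:-→d3:-→d4:-→d5:-→d6:-→d7:-→d8:H2→d9:-→d10:-→d11:-→d12:-→d13:-→d14:-→d15:-→d16:-→d17:H2 -> H2
  lookup 106.64.151.186: bits 011010100100 walk d0:-→d1:-→d2:-→d3:-→d4:-→d5:-→d6:-→d7:-→d8:H5→d9:H1→d10:-→d11:-→d12:H3 -> H3
  lookup 106.79.208.5: bits 01101010010011111101000000000101 walk d0:-→d1:-→d2:-→d3:-→d4:-→d5:-→d6:-→d7:-→d8:H5→d9:H1→d10:-→d11:-→d12:H3→d13:-→d14:-→d15:-→d16:H4→d17:-→d18:-→d19:-→d20:-→d21:-→d22:-→d23:-→d24:H1→d25:-→d26:-→d27:-→d28:-→d29:H3→d30:-→d31:-→d32:H0 -> H0
  + 106.64.0.0/12 (H1) depth=12
  lookup 48.0.3.49: bits 00110000 walk d0:-→d1:-→d2:-→d3:-→d4:-→d5:-→d6:-→d7:-→d8:H1 -> H1
  + 48.21.35.96/27 (H4) depth=27
  + 48.0.0.0/6 (H4) depth=6
  del 106.64.0.0/12 (clear depth 12)
  del 102.0.0.0/8 (clear depth 8)
  lookup 48.21.35.97: bits 001100000001010100100011011 walk d0:-→d1:-→d2:-→d3:-→d4:-→d5:-→d6:H4→d7:-→d8:H1→d9:-→d10:-→d11:-→d12:-→d13:-→d14:-→d15:-→d16:-→d17:-→d18:-→d19:-→d20:-→d21:-→d22:-→d23:-→d24:-→d25:-→d26:-→d27:H4 -> H4
  lookup 106.79.208.0: bits 01101010010011111101000000000 walk d0:-→d1:-→d2:-→d3:-→d4:-→d5:-→d6:-→d7:-→d8:H5→d9:H1→d10:-→d11:-→d12:-→d13:-→d14:-→d15:-→d16:H4→d17:-→d18:-→d19:-→d20:-→d21:-→d22:-→d23:-→d24:H1→d25:-→d26:-→d27:-→d28:-→d29:H3 -> H3
  lookup 48.0.15.28: bits 00110000000 walk d0:-→d1:-→d2:-→d3:-→d4:-→d5:-→d6:H4→d7:-→d8:H1→d9:-→d10:-→d11:- -> H1
  lookup 106.79.208.5: bits 01101010010011111101000000000101 walk d0:-→d1:-→d2:-→d3:-→d4:-→d5:-→d6:-→d7:-→d8:H5→d9:H1→d10:-→d11:-→d12:-→d13:-→d14:-→d15:-→d16:H4→d17:-→d18:-→d19:-→d20:-→d21:-→d22:-→d23:-→d24:H1→d25:-→d26:-→d27:-→d28:-→d29:H3→d30:-→d31:-→d32:H0 -> H0
  + 106.79.208.0/28 (H5) depth=28
  + 48.0.0.0/7 (H2) depth=7
  lookup 48.3.47.159: bits 00110000000 walk d0:-→d1:-→d2:-→d3:-→d4:-→d5:-→d6:H4→d7:H2→d8:H1→d9:-→d10:-→d11:- -> H1
  + 106.79.208.5/32 (H4) depth=32
  + 106.79.208.0/28 (H2) depth=28
  + 48.21.35.0/24 (H2) depth=24
  + 106.79.208.0/28 (H3) depth=28

== LOOKUPS ==
["no-route","H3","H1","H1","no-route","H1","H2","H2","H3","H0","H1","H4","H3","H1","H0","H1"]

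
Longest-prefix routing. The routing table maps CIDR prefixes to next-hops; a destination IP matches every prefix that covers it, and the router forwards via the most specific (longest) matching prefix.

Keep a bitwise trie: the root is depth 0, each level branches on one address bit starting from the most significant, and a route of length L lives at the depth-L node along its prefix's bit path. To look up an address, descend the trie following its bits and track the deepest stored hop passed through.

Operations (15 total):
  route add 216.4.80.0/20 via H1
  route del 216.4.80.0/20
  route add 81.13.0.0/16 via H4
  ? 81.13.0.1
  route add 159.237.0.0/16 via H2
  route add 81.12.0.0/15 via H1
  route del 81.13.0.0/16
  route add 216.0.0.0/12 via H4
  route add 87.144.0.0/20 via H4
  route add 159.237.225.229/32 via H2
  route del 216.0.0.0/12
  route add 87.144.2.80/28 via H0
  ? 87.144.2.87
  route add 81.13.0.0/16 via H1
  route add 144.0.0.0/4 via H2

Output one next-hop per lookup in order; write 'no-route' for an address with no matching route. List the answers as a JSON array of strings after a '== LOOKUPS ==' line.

Process each operation:
  + 216.4.80.0/20 (H1) depth=20
  del 216.4.80.0/20 (clear depth 20)
  + 81.13.0.0/16 (H4) depth=16
  lookup 81.13.0.1: bits 0101000100001101 walk d0:-→d1:-→d2:-→d3:-→d4:-→d5:-→d6:-→d7:-→d8:-→d9:-→d10:-→d11:-→d12:-→d13:-→d14:-→d15:-→d16:H4 -> H4
  + 159.237.0.0/16 (H2) depth=16
  + 81.12.0.0/15 (H1) depth=15
  del 81.13.0.0/16 (clear depth 16)
  + 216.0.0.0/12 (H4) depth=12
  + 87.144.0.0/20 (H4) depth=20
  + 159.237.225.229/32 (H2) depth=32
  del 216.0.0.0/12 (clear depth 12)
  + 87.144.2.80/28 (H0) depth=28
  lookup 87.144.2.87: bits 0101011110010000000000100101 walk d0:-→d1:-→d2:-→d3:-→d4:-→d5:-→d6:-→d7:-→d8:-→d9:-→d10:-→d11:-→d12:-→d13:-→d14:-→d15:-→d16:-→d17:-→d18:-→d19:-→d20:H4→d21:-→d22:-→d23:-→d24:-→d25:-→d26:-→d27:-→d28:H0 -> H0
  + 81.13.0.0/16 (H1) depth=16
  + 144.0.0.0/4 (H2) depth=4

== LOOKUPS ==
["H4","H0"]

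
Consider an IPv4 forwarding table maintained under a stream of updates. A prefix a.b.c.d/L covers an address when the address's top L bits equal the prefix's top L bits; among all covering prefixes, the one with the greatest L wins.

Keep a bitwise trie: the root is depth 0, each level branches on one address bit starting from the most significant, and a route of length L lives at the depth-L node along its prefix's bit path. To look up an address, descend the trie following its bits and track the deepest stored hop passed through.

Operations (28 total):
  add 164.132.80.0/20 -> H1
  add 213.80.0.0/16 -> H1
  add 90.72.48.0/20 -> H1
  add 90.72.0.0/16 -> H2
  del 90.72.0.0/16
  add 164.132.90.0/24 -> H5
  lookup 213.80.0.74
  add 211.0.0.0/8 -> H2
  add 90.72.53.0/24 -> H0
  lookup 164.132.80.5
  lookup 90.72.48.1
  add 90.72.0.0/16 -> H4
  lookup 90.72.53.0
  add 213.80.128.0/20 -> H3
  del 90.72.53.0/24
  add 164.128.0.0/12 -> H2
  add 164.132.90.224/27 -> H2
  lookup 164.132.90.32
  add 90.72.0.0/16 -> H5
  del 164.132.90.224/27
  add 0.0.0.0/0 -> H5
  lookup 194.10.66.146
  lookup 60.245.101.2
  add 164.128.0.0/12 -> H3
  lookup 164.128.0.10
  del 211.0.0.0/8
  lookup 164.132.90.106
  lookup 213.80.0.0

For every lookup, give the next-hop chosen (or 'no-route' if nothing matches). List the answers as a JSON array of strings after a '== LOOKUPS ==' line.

Trace:
  add 164.132.80.0/20 -> H1 at depth 20
  add 213.80.0.0/16 -> H1 at depth 16
  add 90.72.48.0/20 -> H1 at depth 20
  add 90.72.0.0/16 -> H2 at depth 16
  - 90.72.0.0/16 clear@16
  add 164.132.90.0/24 -> H5 at depth 24
  Q 213.80.0.74: descend 1101010101010000 ; hops seen [H1] ; pick H1
  add 211.0.0.0/8 -> H2 at depth 8
  add 90.72.53.0/24 -> H0 at depth 24
  Q 164.132.80.5: descend 10100100100001000101 ; hops seen [H1] ; pick H1
  Q 90.72.48.1: descend 010110100100100000110 ; hops seen [H1] ; pick H1
  add 90.72.0.0/16 -> H4 at depth 16
  Q 90.72.53.0: descend 010110100100100000110101 ; hops seen [H4,H1,H0] ; pick H0
  add 213.80.128.0/20 -> H3 at depth 20
  - 90.72.53.0/24 clear@24
  add 164.128.0.0/12 -> H2 at depth 12
  add 164.132.90.224/27 -> H2 at depth 27
  Q 164.132.90.32: descend 101001001000010001011010 ; hops seen [H2,H1,H5] ; pick H5
  add 90.72.0.0/16 -> H5 at depth 16
  - 164.132.90.224/27 clear@27
  add 0.0.0.0/0 -> H5 at depth 0
  Q 194.10.66.146: descend 110 ; hops seen [H5] ; pick H5
  Q 60.245.101.2: descend 0 ; hops seen [H5] ; pick H5
  add 164.128.0.0/12 -> H3 at depth 12
  Q 164.128.0.10: descend 1010010010000 ; hops seen [H5,H3] ; pick H3
  - 211.0.0.0/8 clear@8
  Q 164.132.90.106: descend 101001001000010001011010 ; hops seen [H5,H3,H1,H5] ; pick H5
  Q 213.80.0.0: descend 1101010101010000 ; hops seen [H5,H1] ; pick H1

== LOOKUPS ==
["H1","H1","H1","H0","H5","H5","H5","H3","H5","H1"]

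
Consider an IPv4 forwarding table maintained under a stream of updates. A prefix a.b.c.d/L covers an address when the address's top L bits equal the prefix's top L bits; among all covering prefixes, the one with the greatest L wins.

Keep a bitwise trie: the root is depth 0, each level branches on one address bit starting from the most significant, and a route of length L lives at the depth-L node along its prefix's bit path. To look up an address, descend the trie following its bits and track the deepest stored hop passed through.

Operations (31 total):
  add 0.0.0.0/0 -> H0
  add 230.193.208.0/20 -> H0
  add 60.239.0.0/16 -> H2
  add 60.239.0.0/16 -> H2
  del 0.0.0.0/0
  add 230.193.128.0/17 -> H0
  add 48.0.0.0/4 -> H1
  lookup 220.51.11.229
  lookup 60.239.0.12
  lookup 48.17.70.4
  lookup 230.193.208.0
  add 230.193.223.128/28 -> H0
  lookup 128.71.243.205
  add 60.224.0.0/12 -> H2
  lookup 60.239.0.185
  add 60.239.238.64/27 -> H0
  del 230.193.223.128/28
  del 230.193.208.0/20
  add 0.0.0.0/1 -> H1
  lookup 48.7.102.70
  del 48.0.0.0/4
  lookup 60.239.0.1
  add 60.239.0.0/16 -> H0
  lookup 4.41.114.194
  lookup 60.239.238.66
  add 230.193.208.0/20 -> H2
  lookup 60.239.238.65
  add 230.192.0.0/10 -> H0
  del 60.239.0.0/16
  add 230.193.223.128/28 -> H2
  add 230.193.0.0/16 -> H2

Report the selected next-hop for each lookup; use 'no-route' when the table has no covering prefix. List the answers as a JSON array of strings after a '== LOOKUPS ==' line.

Process each operation:
  + 0.0.0.0/0 (H0) depth=0
  + 230.193.208.0/20 (H0) depth=20
  + 60.239.0.0/16 (H2) depth=16
  + 60.239.0.0/16 (H2) depth=16
  del 0.0.0.0/0 (clear depth 0)
  + 230.193.128.0/17 (H0) depth=17
  + 48.0.0.0/4 (H1) depth=4
  lookup 220.51.11.229: bits 11 walk d0:-→d1:-→d2:- -> no-route
  lookup 60.239.0.12: bits 0011110011101111 walk d0:-→d1:-→d2:-→d3:-→d4:H1→d5:-→d6:-→d7:-→d8:-→d9:-→d10:-→d11:-→d12:-→d13:-→d14:-→d15:-→d16:H2 -> H2
  lookup 48.17.70.4: bits 0011 walk d0:-→d1:-→d2:-→d3:-→d4:H1 -> H1
  lookup 230.193.208.0: bits 11100110110000011101 walk d0:-→d1:-→d2:-→d3:-→d4:-→d5:-→d6:-→d7:-→d8:-→d9:-→d10:-→d11:-→d12:-→d13:-→d14:-→d15:-→d16:-→d17:H0→d18:-→d19:-→d20:H0 -> H0
  + 230.193.223.128/28 (H0) depth=28
  lookup 128.71.243.205: bits 1 walk d0:-→d1:- -> no-route
  + 60.224.0.0/12 (H2) depth=12
  lookup 60.239.0.185: bits 0011110011101111 walk d0:-→d1:-→d2:-→d3:-→d4:H1→d5:-→d6:-→d7:-→d8:-→d9:-→d10:-→d11:-→d12:H2→d13:-→d14:-→d15:-→d16:H2 -> H2
  + 60.239.238.64/27 (H0) depth=27
  del 230.193.223.128/28 (clear depth 28)
  del 230.193.208.0/20 (clear depth 20)
  + 0.0.0.0/1 (H1) depth=1
  lookup 48.7.102.70: bits 0011 walk d0:-→d1:H1→d2:-→d3:-→d4:H1 -> H1
  del 48.0.0.0/4 (clear depth 4)
  lookup 60.239.0.1: bits 0011110011101111 walk d0:-→d1:H1→d2:-→d3:-→d4:-→d5:-→d6:-→d7:-→d8:-→d9:-→d10:-→d11:-→d12:H2→d13:-→d14:-→d15:-→d16:H2 -> H2
  + 60.239.0.0/16 (H0) depth=16
  lookup 4.41.114.194: bits 00 walk d0:-→d1:H1→d2:- -> H1
  lookup 60.239.238.66: bits 001111001110111111101110010 walk d0:-→d1:H1→d2:-→d3:-→d4:-→d5:-→d6:-→d7:-→d8:-→d9:-→d10:-→d11:-→d12:H2→d13:-→d14:-→d15:-→d16:H0→d17:-→d18:-→d19:-→d20:-→d21:-→d22:-→d23:-→d24:-→d25:-→d26:-→d27:H0 -> H0
  + 230.193.208.0/20 (H2) depth=20
  lookup 60.239.238.65: bits 001111001110111111101110010 walk d0:-→d1:H1→d2:-→d3:-→d4:-→d5:-→d6:-→d7:-→d8:-→d9:-→d10:-→d11:-→d12:H2→d13:-→d14:-→d15:-→d16:H0→d17:-→d18:-→d19:-→d20:-→d21:-→d22:-→d23:-→d24:-→d25:-→d26:-→d27:H0 -> H0
  + 230.192.0.0/10 (H0) depth=10
  del 60.239.0.0/16 (clear depth 16)
  + 230.193.223.128/28 (H2) depth=28
  + 230.193.0.0/16 (H2) depth=16

== LOOKUPS ==
["no-route","H2","H1","H0","no-route","H2","H1","H2","H1","H0","H0"]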